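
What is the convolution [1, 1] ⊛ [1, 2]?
y[0] = 1×1 = 1; y[1] = 1×2 + 1×1 = 3; y[2] = 1×2 = 2

[1, 3, 2]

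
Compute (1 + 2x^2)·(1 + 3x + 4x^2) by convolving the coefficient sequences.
Ascending coefficients: a = [1, 0, 2], b = [1, 3, 4]. c[0] = 1×1 = 1; c[1] = 1×3 + 0×1 = 3; c[2] = 1×4 + 0×3 + 2×1 = 6; c[3] = 0×4 + 2×3 = 6; c[4] = 2×4 = 8. Result coefficients: [1, 3, 6, 6, 8] → 1 + 3x + 6x^2 + 6x^3 + 8x^4

1 + 3x + 6x^2 + 6x^3 + 8x^4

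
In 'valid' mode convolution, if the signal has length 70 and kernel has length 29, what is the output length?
'Valid' mode counts only positions where the kernel fully overlaps the signal: m - n + 1 = 70 - 29 + 1 = 42

42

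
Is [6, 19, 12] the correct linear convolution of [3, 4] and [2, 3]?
Recompute linear convolution of [3, 4] and [2, 3]: y[0] = 3×2 = 6; y[1] = 3×3 + 4×2 = 17; y[2] = 4×3 = 12 → [6, 17, 12]. Compare to given [6, 19, 12]: they differ at index 1: given 19, correct 17, so answer: No

No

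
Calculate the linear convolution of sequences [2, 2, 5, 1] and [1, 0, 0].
y[0] = 2×1 = 2; y[1] = 2×0 + 2×1 = 2; y[2] = 2×0 + 2×0 + 5×1 = 5; y[3] = 2×0 + 5×0 + 1×1 = 1; y[4] = 5×0 + 1×0 = 0; y[5] = 1×0 = 0

[2, 2, 5, 1, 0, 0]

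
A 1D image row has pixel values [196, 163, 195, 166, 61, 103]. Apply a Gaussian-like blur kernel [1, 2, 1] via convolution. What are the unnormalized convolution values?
Convolve image row [196, 163, 195, 166, 61, 103] with kernel [1, 2, 1]: y[0] = 196×1 = 196; y[1] = 196×2 + 163×1 = 555; y[2] = 196×1 + 163×2 + 195×1 = 717; y[3] = 163×1 + 195×2 + 166×1 = 719; y[4] = 195×1 + 166×2 + 61×1 = 588; y[5] = 166×1 + 61×2 + 103×1 = 391; y[6] = 61×1 + 103×2 = 267; y[7] = 103×1 = 103 → [196, 555, 717, 719, 588, 391, 267, 103]. Normalization factor = sum(kernel) = 4.

[196, 555, 717, 719, 588, 391, 267, 103]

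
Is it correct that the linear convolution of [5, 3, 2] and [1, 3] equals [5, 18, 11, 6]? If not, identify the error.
Recompute linear convolution of [5, 3, 2] and [1, 3]: y[0] = 5×1 = 5; y[1] = 5×3 + 3×1 = 18; y[2] = 3×3 + 2×1 = 11; y[3] = 2×3 = 6 → [5, 18, 11, 6]. Given [5, 18, 11, 6] matches, so answer: Yes

Yes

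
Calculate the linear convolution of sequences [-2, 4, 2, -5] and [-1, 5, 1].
y[0] = -2×-1 = 2; y[1] = -2×5 + 4×-1 = -14; y[2] = -2×1 + 4×5 + 2×-1 = 16; y[3] = 4×1 + 2×5 + -5×-1 = 19; y[4] = 2×1 + -5×5 = -23; y[5] = -5×1 = -5

[2, -14, 16, 19, -23, -5]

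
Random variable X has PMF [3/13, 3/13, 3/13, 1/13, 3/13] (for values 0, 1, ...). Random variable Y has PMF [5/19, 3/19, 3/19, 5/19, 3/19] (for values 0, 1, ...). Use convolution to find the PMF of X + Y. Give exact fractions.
P(X+Y=k) = Σ_i P(X=i)·P(Y=k-i) — a convolution of [3/13, 3/13, 3/13, 1/13, 3/13] and [5/19, 3/19, 3/19, 5/19, 3/19]. P(X+Y=0) = (3/13)×(5/19) = 15/247; P(X+Y=1) = (3/13)×(3/19) + (3/13)×(5/19) = 9/247 + 15/247 = 24/247; P(X+Y=2) = (3/13)×(3/19) + (3/13)×(3/19) + (3/13)×(5/19) = 9/247 + 9/247 + 15/247 = 33/247; P(X+Y=3) = (3/13)×(5/19) + (3/13)×(3/19) + (3/13)×(3/19) + (1/13)×(5/19) = 15/247 + 9/247 + 9/247 + 5/247 = 2/13; P(X+Y=4) = (3/13)×(3/19) + (3/13)×(5/19) + (3/13)×(3/19) + (1/13)×(3/19) + (3/13)×(5/19) = 9/247 + 15/247 + 9/247 + 3/247 + 15/247 = 51/247; P(X+Y=5) = (3/13)×(3/19) + (3/13)×(5/19) + (1/13)×(3/19) + (3/13)×(3/19) = 9/247 + 15/247 + 3/247 + 9/247 = 36/247; P(X+Y=6) = (3/13)×(3/19) + (1/13)×(5/19) + (3/13)×(3/19) = 9/247 + 5/247 + 9/247 = 23/247; P(X+Y=7) = (1/13)×(3/19) + (3/13)×(5/19) = 3/247 + 15/247 = 18/247; P(X+Y=8) = (3/13)×(3/19) = 9/247. PMF: [15/247, 24/247, 33/247, 2/13, 51/247, 36/247, 23/247, 18/247, 9/247] (sums to 1 ✓)

[15/247, 24/247, 33/247, 2/13, 51/247, 36/247, 23/247, 18/247, 9/247]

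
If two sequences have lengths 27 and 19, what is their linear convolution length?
Linear/full convolution length: m + n - 1 = 27 + 19 - 1 = 45

45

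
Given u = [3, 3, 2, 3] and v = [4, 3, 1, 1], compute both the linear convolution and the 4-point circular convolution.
Linear: y_lin[0] = 3×4 = 12; y_lin[1] = 3×3 + 3×4 = 21; y_lin[2] = 3×1 + 3×3 + 2×4 = 20; y_lin[3] = 3×1 + 3×1 + 2×3 + 3×4 = 24; y_lin[4] = 3×1 + 2×1 + 3×3 = 14; y_lin[5] = 2×1 + 3×1 = 5; y_lin[6] = 3×1 = 3 → [12, 21, 20, 24, 14, 5, 3]. Circular (length 4): y[0] = 3×4 + 3×1 + 2×1 + 3×3 = 26; y[1] = 3×3 + 3×4 + 2×1 + 3×1 = 26; y[2] = 3×1 + 3×3 + 2×4 + 3×1 = 23; y[3] = 3×1 + 3×1 + 2×3 + 3×4 = 24 → [26, 26, 23, 24]

Linear: [12, 21, 20, 24, 14, 5, 3], Circular: [26, 26, 23, 24]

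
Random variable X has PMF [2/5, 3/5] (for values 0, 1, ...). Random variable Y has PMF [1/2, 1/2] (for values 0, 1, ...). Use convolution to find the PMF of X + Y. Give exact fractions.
P(X+Y=k) = Σ_i P(X=i)·P(Y=k-i) — a convolution of [2/5, 3/5] and [1/2, 1/2]. P(X+Y=0) = (2/5)×(1/2) = 1/5; P(X+Y=1) = (2/5)×(1/2) + (3/5)×(1/2) = 1/5 + 3/10 = 1/2; P(X+Y=2) = (3/5)×(1/2) = 3/10. PMF: [1/5, 1/2, 3/10] (sums to 1 ✓)

[1/5, 1/2, 3/10]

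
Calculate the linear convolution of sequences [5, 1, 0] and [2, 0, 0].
y[0] = 5×2 = 10; y[1] = 5×0 + 1×2 = 2; y[2] = 5×0 + 1×0 + 0×2 = 0; y[3] = 1×0 + 0×0 = 0; y[4] = 0×0 = 0

[10, 2, 0, 0, 0]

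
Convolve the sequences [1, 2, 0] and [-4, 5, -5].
y[0] = 1×-4 = -4; y[1] = 1×5 + 2×-4 = -3; y[2] = 1×-5 + 2×5 + 0×-4 = 5; y[3] = 2×-5 + 0×5 = -10; y[4] = 0×-5 = 0

[-4, -3, 5, -10, 0]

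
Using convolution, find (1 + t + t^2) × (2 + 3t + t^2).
Ascending coefficients: a = [1, 1, 1], b = [2, 3, 1]. c[0] = 1×2 = 2; c[1] = 1×3 + 1×2 = 5; c[2] = 1×1 + 1×3 + 1×2 = 6; c[3] = 1×1 + 1×3 = 4; c[4] = 1×1 = 1. Result coefficients: [2, 5, 6, 4, 1] → 2 + 5t + 6t^2 + 4t^3 + t^4

2 + 5t + 6t^2 + 4t^3 + t^4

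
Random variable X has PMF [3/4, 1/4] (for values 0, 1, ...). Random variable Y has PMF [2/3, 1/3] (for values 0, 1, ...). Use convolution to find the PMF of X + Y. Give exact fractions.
P(X+Y=k) = Σ_i P(X=i)·P(Y=k-i) — a convolution of [3/4, 1/4] and [2/3, 1/3]. P(X+Y=0) = (3/4)×(2/3) = 1/2; P(X+Y=1) = (3/4)×(1/3) + (1/4)×(2/3) = 1/4 + 1/6 = 5/12; P(X+Y=2) = (1/4)×(1/3) = 1/12. PMF: [1/2, 5/12, 1/12] (sums to 1 ✓)

[1/2, 5/12, 1/12]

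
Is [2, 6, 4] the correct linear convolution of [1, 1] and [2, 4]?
Recompute linear convolution of [1, 1] and [2, 4]: y[0] = 1×2 = 2; y[1] = 1×4 + 1×2 = 6; y[2] = 1×4 = 4 → [2, 6, 4]. Given [2, 6, 4] matches, so answer: Yes

Yes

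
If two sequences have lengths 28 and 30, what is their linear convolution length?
Linear/full convolution length: m + n - 1 = 28 + 30 - 1 = 57

57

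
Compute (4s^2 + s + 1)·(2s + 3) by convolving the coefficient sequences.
Ascending coefficients: a = [1, 1, 4], b = [3, 2]. c[0] = 1×3 = 3; c[1] = 1×2 + 1×3 = 5; c[2] = 1×2 + 4×3 = 14; c[3] = 4×2 = 8. Result coefficients: [3, 5, 14, 8] → 8s^3 + 14s^2 + 5s + 3

8s^3 + 14s^2 + 5s + 3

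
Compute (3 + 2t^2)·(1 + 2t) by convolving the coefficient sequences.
Ascending coefficients: a = [3, 0, 2], b = [1, 2]. c[0] = 3×1 = 3; c[1] = 3×2 + 0×1 = 6; c[2] = 0×2 + 2×1 = 2; c[3] = 2×2 = 4. Result coefficients: [3, 6, 2, 4] → 3 + 6t + 2t^2 + 4t^3

3 + 6t + 2t^2 + 4t^3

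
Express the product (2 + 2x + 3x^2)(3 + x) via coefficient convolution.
Ascending coefficients: a = [2, 2, 3], b = [3, 1]. c[0] = 2×3 = 6; c[1] = 2×1 + 2×3 = 8; c[2] = 2×1 + 3×3 = 11; c[3] = 3×1 = 3. Result coefficients: [6, 8, 11, 3] → 6 + 8x + 11x^2 + 3x^3

6 + 8x + 11x^2 + 3x^3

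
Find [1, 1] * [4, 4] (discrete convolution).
y[0] = 1×4 = 4; y[1] = 1×4 + 1×4 = 8; y[2] = 1×4 = 4

[4, 8, 4]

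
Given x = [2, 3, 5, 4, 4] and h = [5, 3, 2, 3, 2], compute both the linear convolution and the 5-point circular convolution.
Linear: y_lin[0] = 2×5 = 10; y_lin[1] = 2×3 + 3×5 = 21; y_lin[2] = 2×2 + 3×3 + 5×5 = 38; y_lin[3] = 2×3 + 3×2 + 5×3 + 4×5 = 47; y_lin[4] = 2×2 + 3×3 + 5×2 + 4×3 + 4×5 = 55; y_lin[5] = 3×2 + 5×3 + 4×2 + 4×3 = 41; y_lin[6] = 5×2 + 4×3 + 4×2 = 30; y_lin[7] = 4×2 + 4×3 = 20; y_lin[8] = 4×2 = 8 → [10, 21, 38, 47, 55, 41, 30, 20, 8]. Circular (length 5): y[0] = 2×5 + 3×2 + 5×3 + 4×2 + 4×3 = 51; y[1] = 2×3 + 3×5 + 5×2 + 4×3 + 4×2 = 51; y[2] = 2×2 + 3×3 + 5×5 + 4×2 + 4×3 = 58; y[3] = 2×3 + 3×2 + 5×3 + 4×5 + 4×2 = 55; y[4] = 2×2 + 3×3 + 5×2 + 4×3 + 4×5 = 55 → [51, 51, 58, 55, 55]

Linear: [10, 21, 38, 47, 55, 41, 30, 20, 8], Circular: [51, 51, 58, 55, 55]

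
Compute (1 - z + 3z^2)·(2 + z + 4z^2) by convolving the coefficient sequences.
Ascending coefficients: a = [1, -1, 3], b = [2, 1, 4]. c[0] = 1×2 = 2; c[1] = 1×1 + -1×2 = -1; c[2] = 1×4 + -1×1 + 3×2 = 9; c[3] = -1×4 + 3×1 = -1; c[4] = 3×4 = 12. Result coefficients: [2, -1, 9, -1, 12] → 2 - z + 9z^2 - z^3 + 12z^4

2 - z + 9z^2 - z^3 + 12z^4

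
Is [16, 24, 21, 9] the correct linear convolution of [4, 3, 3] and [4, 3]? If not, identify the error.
Recompute linear convolution of [4, 3, 3] and [4, 3]: y[0] = 4×4 = 16; y[1] = 4×3 + 3×4 = 24; y[2] = 3×3 + 3×4 = 21; y[3] = 3×3 = 9 → [16, 24, 21, 9]. Given [16, 24, 21, 9] matches, so answer: Yes

Yes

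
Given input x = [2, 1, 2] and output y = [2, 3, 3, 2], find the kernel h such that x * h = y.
Output length 4 = len(x) + len(h) - 1 ⇒ len(h) = 2. Solve h forward using h[k] = (y[k] - Σ_{i≥1} x[i]·h[k-i]) / x[0]: h[0] = y[0] / x[0] = 2 / 2 = 1; h[1] = (y[1] - 1×1) / x[0] = (3 - 1×1) / 2 = 1. So h = [1, 1]. Forward-check [2, 1, 2] * [1, 1]: y[0] = 2×1 = 2; y[1] = 2×1 + 1×1 = 3; y[2] = 1×1 + 2×1 = 3; y[3] = 2×1 = 2 → [2, 3, 3, 2] ✓

[1, 1]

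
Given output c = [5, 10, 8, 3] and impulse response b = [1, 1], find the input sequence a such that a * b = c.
Deconvolve c=[5, 10, 8, 3] by b=[1, 1]. Since b[0]=1, solve forward: a[0] = c[0] / 1 = 5; a[1] = (c[1] - 5×1) / 1 = 5; a[2] = (c[2] - 5×1) / 1 = 3. So a = [5, 5, 3]. Check by forward convolution: c[0] = 5×1 = 5; c[1] = 5×1 + 5×1 = 10; c[2] = 5×1 + 3×1 = 8; c[3] = 3×1 = 3

[5, 5, 3]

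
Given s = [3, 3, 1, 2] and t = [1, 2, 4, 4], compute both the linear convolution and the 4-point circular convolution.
Linear: y_lin[0] = 3×1 = 3; y_lin[1] = 3×2 + 3×1 = 9; y_lin[2] = 3×4 + 3×2 + 1×1 = 19; y_lin[3] = 3×4 + 3×4 + 1×2 + 2×1 = 28; y_lin[4] = 3×4 + 1×4 + 2×2 = 20; y_lin[5] = 1×4 + 2×4 = 12; y_lin[6] = 2×4 = 8 → [3, 9, 19, 28, 20, 12, 8]. Circular (length 4): y[0] = 3×1 + 3×4 + 1×4 + 2×2 = 23; y[1] = 3×2 + 3×1 + 1×4 + 2×4 = 21; y[2] = 3×4 + 3×2 + 1×1 + 2×4 = 27; y[3] = 3×4 + 3×4 + 1×2 + 2×1 = 28 → [23, 21, 27, 28]

Linear: [3, 9, 19, 28, 20, 12, 8], Circular: [23, 21, 27, 28]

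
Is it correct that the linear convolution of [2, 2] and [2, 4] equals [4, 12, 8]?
Recompute linear convolution of [2, 2] and [2, 4]: y[0] = 2×2 = 4; y[1] = 2×4 + 2×2 = 12; y[2] = 2×4 = 8 → [4, 12, 8]. Given [4, 12, 8] matches, so answer: Yes

Yes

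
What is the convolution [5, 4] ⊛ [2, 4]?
y[0] = 5×2 = 10; y[1] = 5×4 + 4×2 = 28; y[2] = 4×4 = 16

[10, 28, 16]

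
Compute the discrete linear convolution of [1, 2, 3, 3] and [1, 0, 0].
y[0] = 1×1 = 1; y[1] = 1×0 + 2×1 = 2; y[2] = 1×0 + 2×0 + 3×1 = 3; y[3] = 2×0 + 3×0 + 3×1 = 3; y[4] = 3×0 + 3×0 = 0; y[5] = 3×0 = 0

[1, 2, 3, 3, 0, 0]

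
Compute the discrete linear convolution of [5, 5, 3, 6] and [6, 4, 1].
y[0] = 5×6 = 30; y[1] = 5×4 + 5×6 = 50; y[2] = 5×1 + 5×4 + 3×6 = 43; y[3] = 5×1 + 3×4 + 6×6 = 53; y[4] = 3×1 + 6×4 = 27; y[5] = 6×1 = 6

[30, 50, 43, 53, 27, 6]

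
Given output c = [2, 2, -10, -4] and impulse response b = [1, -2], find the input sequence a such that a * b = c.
Deconvolve c=[2, 2, -10, -4] by b=[1, -2]. Since b[0]=1, solve forward: a[0] = c[0] / 1 = 2; a[1] = (c[1] - 2×-2) / 1 = 6; a[2] = (c[2] - 6×-2) / 1 = 2. So a = [2, 6, 2]. Check by forward convolution: c[0] = 2×1 = 2; c[1] = 2×-2 + 6×1 = 2; c[2] = 6×-2 + 2×1 = -10; c[3] = 2×-2 = -4

[2, 6, 2]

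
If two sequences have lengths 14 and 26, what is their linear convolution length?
Linear/full convolution length: m + n - 1 = 14 + 26 - 1 = 39

39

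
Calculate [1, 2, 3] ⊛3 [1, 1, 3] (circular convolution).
Use y[k] = Σ_j x[j]·h[(k-j) mod 3]. y[0] = 1×1 + 2×3 + 3×1 = 10; y[1] = 1×1 + 2×1 + 3×3 = 12; y[2] = 1×3 + 2×1 + 3×1 = 8. Result: [10, 12, 8]

[10, 12, 8]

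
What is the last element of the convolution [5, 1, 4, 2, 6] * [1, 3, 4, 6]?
Use y[k] = Σ_i a[i]·b[k-i] at k=7. y[7] = 6×6 = 36

36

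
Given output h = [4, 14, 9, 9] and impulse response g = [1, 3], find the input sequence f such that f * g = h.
Deconvolve h=[4, 14, 9, 9] by g=[1, 3]. Since g[0]=1, solve forward: f[0] = h[0] / 1 = 4; f[1] = (h[1] - 4×3) / 1 = 2; f[2] = (h[2] - 2×3) / 1 = 3. So f = [4, 2, 3]. Check by forward convolution: h[0] = 4×1 = 4; h[1] = 4×3 + 2×1 = 14; h[2] = 2×3 + 3×1 = 9; h[3] = 3×3 = 9

[4, 2, 3]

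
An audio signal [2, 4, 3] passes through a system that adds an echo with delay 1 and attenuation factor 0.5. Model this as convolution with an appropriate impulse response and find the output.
Direct-path + delayed-attenuated-path model → impulse response h = [1, 0.5] (1 at lag 0, 0.5 at lag 1). Output y[n] = x[n] + 0.5·x[n - 1] (with x[n] = 0 outside 0..2): y[0] = 2 + 0.5×0 = 2; y[1] = 4 + 0.5×2 = 5.0; y[2] = 3 + 0.5×4 = 5.0; y[3] = 0 + 0.5×3 = 1.5. So y = [2, 5.0, 5.0, 1.5]

[2, 5.0, 5.0, 1.5]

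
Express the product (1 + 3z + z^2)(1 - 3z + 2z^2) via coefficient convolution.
Ascending coefficients: a = [1, 3, 1], b = [1, -3, 2]. c[0] = 1×1 = 1; c[1] = 1×-3 + 3×1 = 0; c[2] = 1×2 + 3×-3 + 1×1 = -6; c[3] = 3×2 + 1×-3 = 3; c[4] = 1×2 = 2. Result coefficients: [1, 0, -6, 3, 2] → 1 - 6z^2 + 3z^3 + 2z^4

1 - 6z^2 + 3z^3 + 2z^4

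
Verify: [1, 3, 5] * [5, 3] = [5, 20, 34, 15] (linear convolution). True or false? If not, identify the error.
Recompute linear convolution of [1, 3, 5] and [5, 3]: y[0] = 1×5 = 5; y[1] = 1×3 + 3×5 = 18; y[2] = 3×3 + 5×5 = 34; y[3] = 5×3 = 15 → [5, 18, 34, 15]. Compare to given [5, 20, 34, 15]: they differ at index 1: given 20, correct 18, so answer: No

No. Error at index 1: given 20, correct 18.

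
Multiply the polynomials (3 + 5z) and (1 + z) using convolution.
Ascending coefficients: a = [3, 5], b = [1, 1]. c[0] = 3×1 = 3; c[1] = 3×1 + 5×1 = 8; c[2] = 5×1 = 5. Result coefficients: [3, 8, 5] → 3 + 8z + 5z^2

3 + 8z + 5z^2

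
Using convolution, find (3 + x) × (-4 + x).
Ascending coefficients: a = [3, 1], b = [-4, 1]. c[0] = 3×-4 = -12; c[1] = 3×1 + 1×-4 = -1; c[2] = 1×1 = 1. Result coefficients: [-12, -1, 1] → -12 - x + x^2

-12 - x + x^2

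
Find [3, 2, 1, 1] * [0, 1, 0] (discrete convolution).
y[0] = 3×0 = 0; y[1] = 3×1 + 2×0 = 3; y[2] = 3×0 + 2×1 + 1×0 = 2; y[3] = 2×0 + 1×1 + 1×0 = 1; y[4] = 1×0 + 1×1 = 1; y[5] = 1×0 = 0

[0, 3, 2, 1, 1, 0]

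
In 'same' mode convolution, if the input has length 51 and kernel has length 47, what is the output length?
'Same' mode returns an output with the same length as the input: 51

51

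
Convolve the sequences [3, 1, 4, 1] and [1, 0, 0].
y[0] = 3×1 = 3; y[1] = 3×0 + 1×1 = 1; y[2] = 3×0 + 1×0 + 4×1 = 4; y[3] = 1×0 + 4×0 + 1×1 = 1; y[4] = 4×0 + 1×0 = 0; y[5] = 1×0 = 0

[3, 1, 4, 1, 0, 0]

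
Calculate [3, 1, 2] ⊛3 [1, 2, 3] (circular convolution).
Use y[k] = Σ_j s[j]·t[(k-j) mod 3]. y[0] = 3×1 + 1×3 + 2×2 = 10; y[1] = 3×2 + 1×1 + 2×3 = 13; y[2] = 3×3 + 1×2 + 2×1 = 13. Result: [10, 13, 13]

[10, 13, 13]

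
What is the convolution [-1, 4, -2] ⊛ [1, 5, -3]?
y[0] = -1×1 = -1; y[1] = -1×5 + 4×1 = -1; y[2] = -1×-3 + 4×5 + -2×1 = 21; y[3] = 4×-3 + -2×5 = -22; y[4] = -2×-3 = 6

[-1, -1, 21, -22, 6]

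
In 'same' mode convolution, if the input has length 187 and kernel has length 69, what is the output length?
'Same' mode returns an output with the same length as the input: 187

187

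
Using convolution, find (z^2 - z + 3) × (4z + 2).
Ascending coefficients: a = [3, -1, 1], b = [2, 4]. c[0] = 3×2 = 6; c[1] = 3×4 + -1×2 = 10; c[2] = -1×4 + 1×2 = -2; c[3] = 1×4 = 4. Result coefficients: [6, 10, -2, 4] → 4z^3 - 2z^2 + 10z + 6

4z^3 - 2z^2 + 10z + 6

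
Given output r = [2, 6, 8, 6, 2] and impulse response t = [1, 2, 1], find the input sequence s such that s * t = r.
Deconvolve r=[2, 6, 8, 6, 2] by t=[1, 2, 1]. Since t[0]=1, solve forward: s[0] = r[0] / 1 = 2; s[1] = (r[1] - 2×2) / 1 = 2; s[2] = (r[2] - 2×2 - 2×1) / 1 = 2. So s = [2, 2, 2]. Check by forward convolution: r[0] = 2×1 = 2; r[1] = 2×2 + 2×1 = 6; r[2] = 2×1 + 2×2 + 2×1 = 8; r[3] = 2×1 + 2×2 = 6; r[4] = 2×1 = 2

[2, 2, 2]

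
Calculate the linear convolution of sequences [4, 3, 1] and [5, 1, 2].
y[0] = 4×5 = 20; y[1] = 4×1 + 3×5 = 19; y[2] = 4×2 + 3×1 + 1×5 = 16; y[3] = 3×2 + 1×1 = 7; y[4] = 1×2 = 2

[20, 19, 16, 7, 2]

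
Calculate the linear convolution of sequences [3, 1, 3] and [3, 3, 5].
y[0] = 3×3 = 9; y[1] = 3×3 + 1×3 = 12; y[2] = 3×5 + 1×3 + 3×3 = 27; y[3] = 1×5 + 3×3 = 14; y[4] = 3×5 = 15

[9, 12, 27, 14, 15]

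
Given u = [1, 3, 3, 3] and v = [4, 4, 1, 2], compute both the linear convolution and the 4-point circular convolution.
Linear: y_lin[0] = 1×4 = 4; y_lin[1] = 1×4 + 3×4 = 16; y_lin[2] = 1×1 + 3×4 + 3×4 = 25; y_lin[3] = 1×2 + 3×1 + 3×4 + 3×4 = 29; y_lin[4] = 3×2 + 3×1 + 3×4 = 21; y_lin[5] = 3×2 + 3×1 = 9; y_lin[6] = 3×2 = 6 → [4, 16, 25, 29, 21, 9, 6]. Circular (length 4): y[0] = 1×4 + 3×2 + 3×1 + 3×4 = 25; y[1] = 1×4 + 3×4 + 3×2 + 3×1 = 25; y[2] = 1×1 + 3×4 + 3×4 + 3×2 = 31; y[3] = 1×2 + 3×1 + 3×4 + 3×4 = 29 → [25, 25, 31, 29]

Linear: [4, 16, 25, 29, 21, 9, 6], Circular: [25, 25, 31, 29]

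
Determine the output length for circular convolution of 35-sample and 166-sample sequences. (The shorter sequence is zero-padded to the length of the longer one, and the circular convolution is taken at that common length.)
Circular convolution (zero-padding the shorter input) has length max(m, n) = max(35, 166) = 166

166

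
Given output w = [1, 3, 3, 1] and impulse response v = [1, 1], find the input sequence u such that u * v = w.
Deconvolve w=[1, 3, 3, 1] by v=[1, 1]. Since v[0]=1, solve forward: u[0] = w[0] / 1 = 1; u[1] = (w[1] - 1×1) / 1 = 2; u[2] = (w[2] - 2×1) / 1 = 1. So u = [1, 2, 1]. Check by forward convolution: w[0] = 1×1 = 1; w[1] = 1×1 + 2×1 = 3; w[2] = 2×1 + 1×1 = 3; w[3] = 1×1 = 1

[1, 2, 1]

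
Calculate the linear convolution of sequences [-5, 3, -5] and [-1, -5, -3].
y[0] = -5×-1 = 5; y[1] = -5×-5 + 3×-1 = 22; y[2] = -5×-3 + 3×-5 + -5×-1 = 5; y[3] = 3×-3 + -5×-5 = 16; y[4] = -5×-3 = 15

[5, 22, 5, 16, 15]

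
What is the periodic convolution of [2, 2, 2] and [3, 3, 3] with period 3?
Use y[k] = Σ_j x[j]·h[(k-j) mod 3]. y[0] = 2×3 + 2×3 + 2×3 = 18; y[1] = 2×3 + 2×3 + 2×3 = 18; y[2] = 2×3 + 2×3 + 2×3 = 18. Result: [18, 18, 18]

[18, 18, 18]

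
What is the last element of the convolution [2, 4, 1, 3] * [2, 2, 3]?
Use y[k] = Σ_i a[i]·b[k-i] at k=5. y[5] = 3×3 = 9

9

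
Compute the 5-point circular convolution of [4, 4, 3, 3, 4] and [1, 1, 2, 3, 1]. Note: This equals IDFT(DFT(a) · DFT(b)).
Either evaluate y[k] = Σ_j a[j]·b[(k-j) mod 5] directly, or use IDFT(DFT(a) · DFT(b)). y[0] = 4×1 + 4×1 + 3×3 + 3×2 + 4×1 = 27; y[1] = 4×1 + 4×1 + 3×1 + 3×3 + 4×2 = 28; y[2] = 4×2 + 4×1 + 3×1 + 3×1 + 4×3 = 30; y[3] = 4×3 + 4×2 + 3×1 + 3×1 + 4×1 = 30; y[4] = 4×1 + 4×3 + 3×2 + 3×1 + 4×1 = 29. Result: [27, 28, 30, 30, 29]

[27, 28, 30, 30, 29]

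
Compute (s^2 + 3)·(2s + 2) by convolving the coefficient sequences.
Ascending coefficients: a = [3, 0, 1], b = [2, 2]. c[0] = 3×2 = 6; c[1] = 3×2 + 0×2 = 6; c[2] = 0×2 + 1×2 = 2; c[3] = 1×2 = 2. Result coefficients: [6, 6, 2, 2] → 2s^3 + 2s^2 + 6s + 6

2s^3 + 2s^2 + 6s + 6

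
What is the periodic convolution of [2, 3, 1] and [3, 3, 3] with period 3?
Use y[k] = Σ_j x[j]·h[(k-j) mod 3]. y[0] = 2×3 + 3×3 + 1×3 = 18; y[1] = 2×3 + 3×3 + 1×3 = 18; y[2] = 2×3 + 3×3 + 1×3 = 18. Result: [18, 18, 18]

[18, 18, 18]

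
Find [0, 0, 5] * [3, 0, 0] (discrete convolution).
y[0] = 0×3 = 0; y[1] = 0×0 + 0×3 = 0; y[2] = 0×0 + 0×0 + 5×3 = 15; y[3] = 0×0 + 5×0 = 0; y[4] = 5×0 = 0

[0, 0, 15, 0, 0]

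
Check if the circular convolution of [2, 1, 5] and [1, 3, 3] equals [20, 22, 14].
Recompute circular convolution of [2, 1, 5] and [1, 3, 3]: y[0] = 2×1 + 1×3 + 5×3 = 20; y[1] = 2×3 + 1×1 + 5×3 = 22; y[2] = 2×3 + 1×3 + 5×1 = 14 → [20, 22, 14]. Given [20, 22, 14] matches, so answer: Yes

Yes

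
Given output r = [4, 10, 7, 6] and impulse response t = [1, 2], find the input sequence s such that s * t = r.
Deconvolve r=[4, 10, 7, 6] by t=[1, 2]. Since t[0]=1, solve forward: s[0] = r[0] / 1 = 4; s[1] = (r[1] - 4×2) / 1 = 2; s[2] = (r[2] - 2×2) / 1 = 3. So s = [4, 2, 3]. Check by forward convolution: r[0] = 4×1 = 4; r[1] = 4×2 + 2×1 = 10; r[2] = 2×2 + 3×1 = 7; r[3] = 3×2 = 6

[4, 2, 3]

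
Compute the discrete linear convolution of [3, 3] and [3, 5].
y[0] = 3×3 = 9; y[1] = 3×5 + 3×3 = 24; y[2] = 3×5 = 15

[9, 24, 15]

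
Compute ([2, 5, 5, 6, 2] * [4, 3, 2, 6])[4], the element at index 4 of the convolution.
Use y[k] = Σ_i a[i]·b[k-i] at k=4. y[4] = 5×6 + 5×2 + 6×3 + 2×4 = 66

66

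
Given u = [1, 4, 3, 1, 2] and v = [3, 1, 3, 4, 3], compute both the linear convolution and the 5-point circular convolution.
Linear: y_lin[0] = 1×3 = 3; y_lin[1] = 1×1 + 4×3 = 13; y_lin[2] = 1×3 + 4×1 + 3×3 = 16; y_lin[3] = 1×4 + 4×3 + 3×1 + 1×3 = 22; y_lin[4] = 1×3 + 4×4 + 3×3 + 1×1 + 2×3 = 35; y_lin[5] = 4×3 + 3×4 + 1×3 + 2×1 = 29; y_lin[6] = 3×3 + 1×4 + 2×3 = 19; y_lin[7] = 1×3 + 2×4 = 11; y_lin[8] = 2×3 = 6 → [3, 13, 16, 22, 35, 29, 19, 11, 6]. Circular (length 5): y[0] = 1×3 + 4×3 + 3×4 + 1×3 + 2×1 = 32; y[1] = 1×1 + 4×3 + 3×3 + 1×4 + 2×3 = 32; y[2] = 1×3 + 4×1 + 3×3 + 1×3 + 2×4 = 27; y[3] = 1×4 + 4×3 + 3×1 + 1×3 + 2×3 = 28; y[4] = 1×3 + 4×4 + 3×3 + 1×1 + 2×3 = 35 → [32, 32, 27, 28, 35]

Linear: [3, 13, 16, 22, 35, 29, 19, 11, 6], Circular: [32, 32, 27, 28, 35]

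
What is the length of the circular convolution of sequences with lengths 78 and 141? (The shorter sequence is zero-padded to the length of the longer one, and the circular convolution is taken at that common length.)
Circular convolution (zero-padding the shorter input) has length max(m, n) = max(78, 141) = 141

141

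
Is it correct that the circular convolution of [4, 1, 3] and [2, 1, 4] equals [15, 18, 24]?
Recompute circular convolution of [4, 1, 3] and [2, 1, 4]: y[0] = 4×2 + 1×4 + 3×1 = 15; y[1] = 4×1 + 1×2 + 3×4 = 18; y[2] = 4×4 + 1×1 + 3×2 = 23 → [15, 18, 23]. Compare to given [15, 18, 24]: they differ at index 2: given 24, correct 23, so answer: No

No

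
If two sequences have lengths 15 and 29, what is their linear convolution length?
Linear/full convolution length: m + n - 1 = 15 + 29 - 1 = 43

43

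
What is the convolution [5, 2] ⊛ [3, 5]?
y[0] = 5×3 = 15; y[1] = 5×5 + 2×3 = 31; y[2] = 2×5 = 10

[15, 31, 10]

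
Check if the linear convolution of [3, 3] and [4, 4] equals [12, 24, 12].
Recompute linear convolution of [3, 3] and [4, 4]: y[0] = 3×4 = 12; y[1] = 3×4 + 3×4 = 24; y[2] = 3×4 = 12 → [12, 24, 12]. Given [12, 24, 12] matches, so answer: Yes

Yes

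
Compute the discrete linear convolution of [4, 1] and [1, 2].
y[0] = 4×1 = 4; y[1] = 4×2 + 1×1 = 9; y[2] = 1×2 = 2

[4, 9, 2]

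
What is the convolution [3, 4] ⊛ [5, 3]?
y[0] = 3×5 = 15; y[1] = 3×3 + 4×5 = 29; y[2] = 4×3 = 12

[15, 29, 12]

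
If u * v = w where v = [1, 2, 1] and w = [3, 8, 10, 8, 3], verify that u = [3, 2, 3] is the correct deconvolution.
Forward-compute [3, 2, 3] * [1, 2, 1]: w[0] = 3×1 = 3; w[1] = 3×2 + 2×1 = 8; w[2] = 3×1 + 2×2 + 3×1 = 10; w[3] = 2×1 + 3×2 = 8; w[4] = 3×1 = 3 → [3, 8, 10, 8, 3]. Matches given w = [3, 8, 10, 8, 3], so verified.

Verified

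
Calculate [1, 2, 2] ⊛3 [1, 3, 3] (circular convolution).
Use y[k] = Σ_j x[j]·h[(k-j) mod 3]. y[0] = 1×1 + 2×3 + 2×3 = 13; y[1] = 1×3 + 2×1 + 2×3 = 11; y[2] = 1×3 + 2×3 + 2×1 = 11. Result: [13, 11, 11]

[13, 11, 11]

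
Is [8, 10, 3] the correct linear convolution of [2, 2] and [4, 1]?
Recompute linear convolution of [2, 2] and [4, 1]: y[0] = 2×4 = 8; y[1] = 2×1 + 2×4 = 10; y[2] = 2×1 = 2 → [8, 10, 2]. Compare to given [8, 10, 3]: they differ at index 2: given 3, correct 2, so answer: No

No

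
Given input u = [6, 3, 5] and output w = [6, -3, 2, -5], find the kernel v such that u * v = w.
Output length 4 = len(u) + len(v) - 1 ⇒ len(v) = 2. Solve v forward using v[k] = (w[k] - Σ_{i≥1} u[i]·v[k-i]) / u[0]: v[0] = w[0] / u[0] = 6 / 6 = 1; v[1] = (w[1] - 3×1) / u[0] = (-3 - 3×1) / 6 = -1. So v = [1, -1]. Forward-check [6, 3, 5] * [1, -1]: w[0] = 6×1 = 6; w[1] = 6×-1 + 3×1 = -3; w[2] = 3×-1 + 5×1 = 2; w[3] = 5×-1 = -5 → [6, -3, 2, -5] ✓

[1, -1]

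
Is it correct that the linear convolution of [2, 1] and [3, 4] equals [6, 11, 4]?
Recompute linear convolution of [2, 1] and [3, 4]: y[0] = 2×3 = 6; y[1] = 2×4 + 1×3 = 11; y[2] = 1×4 = 4 → [6, 11, 4]. Given [6, 11, 4] matches, so answer: Yes

Yes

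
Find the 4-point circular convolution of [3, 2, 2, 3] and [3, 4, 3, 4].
Use y[k] = Σ_j a[j]·b[(k-j) mod 4]. y[0] = 3×3 + 2×4 + 2×3 + 3×4 = 35; y[1] = 3×4 + 2×3 + 2×4 + 3×3 = 35; y[2] = 3×3 + 2×4 + 2×3 + 3×4 = 35; y[3] = 3×4 + 2×3 + 2×4 + 3×3 = 35. Result: [35, 35, 35, 35]

[35, 35, 35, 35]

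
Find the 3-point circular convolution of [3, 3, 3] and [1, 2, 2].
Use y[k] = Σ_j s[j]·t[(k-j) mod 3]. y[0] = 3×1 + 3×2 + 3×2 = 15; y[1] = 3×2 + 3×1 + 3×2 = 15; y[2] = 3×2 + 3×2 + 3×1 = 15. Result: [15, 15, 15]

[15, 15, 15]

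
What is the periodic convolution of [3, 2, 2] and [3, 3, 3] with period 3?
Use y[k] = Σ_j s[j]·t[(k-j) mod 3]. y[0] = 3×3 + 2×3 + 2×3 = 21; y[1] = 3×3 + 2×3 + 2×3 = 21; y[2] = 3×3 + 2×3 + 2×3 = 21. Result: [21, 21, 21]

[21, 21, 21]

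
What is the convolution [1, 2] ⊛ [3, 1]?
y[0] = 1×3 = 3; y[1] = 1×1 + 2×3 = 7; y[2] = 2×1 = 2

[3, 7, 2]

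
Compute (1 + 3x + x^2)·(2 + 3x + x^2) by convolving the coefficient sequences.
Ascending coefficients: a = [1, 3, 1], b = [2, 3, 1]. c[0] = 1×2 = 2; c[1] = 1×3 + 3×2 = 9; c[2] = 1×1 + 3×3 + 1×2 = 12; c[3] = 3×1 + 1×3 = 6; c[4] = 1×1 = 1. Result coefficients: [2, 9, 12, 6, 1] → 2 + 9x + 12x^2 + 6x^3 + x^4

2 + 9x + 12x^2 + 6x^3 + x^4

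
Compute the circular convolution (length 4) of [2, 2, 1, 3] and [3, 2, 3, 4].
Use y[k] = Σ_j x[j]·h[(k-j) mod 4]. y[0] = 2×3 + 2×4 + 1×3 + 3×2 = 23; y[1] = 2×2 + 2×3 + 1×4 + 3×3 = 23; y[2] = 2×3 + 2×2 + 1×3 + 3×4 = 25; y[3] = 2×4 + 2×3 + 1×2 + 3×3 = 25. Result: [23, 23, 25, 25]

[23, 23, 25, 25]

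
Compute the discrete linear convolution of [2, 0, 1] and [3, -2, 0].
y[0] = 2×3 = 6; y[1] = 2×-2 + 0×3 = -4; y[2] = 2×0 + 0×-2 + 1×3 = 3; y[3] = 0×0 + 1×-2 = -2; y[4] = 1×0 = 0

[6, -4, 3, -2, 0]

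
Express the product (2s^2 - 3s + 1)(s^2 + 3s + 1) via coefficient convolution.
Ascending coefficients: a = [1, -3, 2], b = [1, 3, 1]. c[0] = 1×1 = 1; c[1] = 1×3 + -3×1 = 0; c[2] = 1×1 + -3×3 + 2×1 = -6; c[3] = -3×1 + 2×3 = 3; c[4] = 2×1 = 2. Result coefficients: [1, 0, -6, 3, 2] → 2s^4 + 3s^3 - 6s^2 + 1

2s^4 + 3s^3 - 6s^2 + 1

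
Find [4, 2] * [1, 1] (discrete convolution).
y[0] = 4×1 = 4; y[1] = 4×1 + 2×1 = 6; y[2] = 2×1 = 2

[4, 6, 2]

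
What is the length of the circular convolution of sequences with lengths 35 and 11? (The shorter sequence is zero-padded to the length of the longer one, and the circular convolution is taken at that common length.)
Circular convolution (zero-padding the shorter input) has length max(m, n) = max(35, 11) = 35

35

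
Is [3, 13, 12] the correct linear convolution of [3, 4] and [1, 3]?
Recompute linear convolution of [3, 4] and [1, 3]: y[0] = 3×1 = 3; y[1] = 3×3 + 4×1 = 13; y[2] = 4×3 = 12 → [3, 13, 12]. Given [3, 13, 12] matches, so answer: Yes

Yes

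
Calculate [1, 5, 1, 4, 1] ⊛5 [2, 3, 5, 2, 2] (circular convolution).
Use y[k] = Σ_j x[j]·h[(k-j) mod 5]. y[0] = 1×2 + 5×2 + 1×2 + 4×5 + 1×3 = 37; y[1] = 1×3 + 5×2 + 1×2 + 4×2 + 1×5 = 28; y[2] = 1×5 + 5×3 + 1×2 + 4×2 + 1×2 = 32; y[3] = 1×2 + 5×5 + 1×3 + 4×2 + 1×2 = 40; y[4] = 1×2 + 5×2 + 1×5 + 4×3 + 1×2 = 31. Result: [37, 28, 32, 40, 31]

[37, 28, 32, 40, 31]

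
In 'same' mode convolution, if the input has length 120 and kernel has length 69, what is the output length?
'Same' mode returns an output with the same length as the input: 120

120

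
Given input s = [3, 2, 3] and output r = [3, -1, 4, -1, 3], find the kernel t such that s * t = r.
Output length 5 = len(s) + len(t) - 1 ⇒ len(t) = 3. Solve t forward using t[k] = (r[k] - Σ_{i≥1} s[i]·t[k-i]) / s[0]: t[0] = r[0] / s[0] = 3 / 3 = 1; t[1] = (r[1] - 2×1) / s[0] = (-1 - 2×1) / 3 = -1; t[2] = (r[2] - 2×-1 - 3×1) / s[0] = (4 - 2×-1 - 3×1) / 3 = 1. So t = [1, -1, 1]. Forward-check [3, 2, 3] * [1, -1, 1]: r[0] = 3×1 = 3; r[1] = 3×-1 + 2×1 = -1; r[2] = 3×1 + 2×-1 + 3×1 = 4; r[3] = 2×1 + 3×-1 = -1; r[4] = 3×1 = 3 → [3, -1, 4, -1, 3] ✓

[1, -1, 1]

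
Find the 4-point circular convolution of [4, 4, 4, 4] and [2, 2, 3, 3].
Use y[k] = Σ_j a[j]·b[(k-j) mod 4]. y[0] = 4×2 + 4×3 + 4×3 + 4×2 = 40; y[1] = 4×2 + 4×2 + 4×3 + 4×3 = 40; y[2] = 4×3 + 4×2 + 4×2 + 4×3 = 40; y[3] = 4×3 + 4×3 + 4×2 + 4×2 = 40. Result: [40, 40, 40, 40]

[40, 40, 40, 40]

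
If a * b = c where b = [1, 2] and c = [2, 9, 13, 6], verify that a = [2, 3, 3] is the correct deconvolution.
Forward-compute [2, 3, 3] * [1, 2]: c[0] = 2×1 = 2; c[1] = 2×2 + 3×1 = 7; c[2] = 3×2 + 3×1 = 9; c[3] = 3×2 = 6 → [2, 7, 9, 6]. Does not match given c = [2, 9, 13, 6].

Not verified. [2, 3, 3] * [1, 2] = [2, 7, 9, 6], which differs from [2, 9, 13, 6] at index 1.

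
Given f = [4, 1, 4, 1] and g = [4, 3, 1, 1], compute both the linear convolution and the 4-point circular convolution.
Linear: y_lin[0] = 4×4 = 16; y_lin[1] = 4×3 + 1×4 = 16; y_lin[2] = 4×1 + 1×3 + 4×4 = 23; y_lin[3] = 4×1 + 1×1 + 4×3 + 1×4 = 21; y_lin[4] = 1×1 + 4×1 + 1×3 = 8; y_lin[5] = 4×1 + 1×1 = 5; y_lin[6] = 1×1 = 1 → [16, 16, 23, 21, 8, 5, 1]. Circular (length 4): y[0] = 4×4 + 1×1 + 4×1 + 1×3 = 24; y[1] = 4×3 + 1×4 + 4×1 + 1×1 = 21; y[2] = 4×1 + 1×3 + 4×4 + 1×1 = 24; y[3] = 4×1 + 1×1 + 4×3 + 1×4 = 21 → [24, 21, 24, 21]

Linear: [16, 16, 23, 21, 8, 5, 1], Circular: [24, 21, 24, 21]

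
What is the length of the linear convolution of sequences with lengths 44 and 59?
Linear/full convolution length: m + n - 1 = 44 + 59 - 1 = 102

102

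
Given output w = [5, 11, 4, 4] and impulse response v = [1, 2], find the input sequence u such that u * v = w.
Deconvolve w=[5, 11, 4, 4] by v=[1, 2]. Since v[0]=1, solve forward: u[0] = w[0] / 1 = 5; u[1] = (w[1] - 5×2) / 1 = 1; u[2] = (w[2] - 1×2) / 1 = 2. So u = [5, 1, 2]. Check by forward convolution: w[0] = 5×1 = 5; w[1] = 5×2 + 1×1 = 11; w[2] = 1×2 + 2×1 = 4; w[3] = 2×2 = 4

[5, 1, 2]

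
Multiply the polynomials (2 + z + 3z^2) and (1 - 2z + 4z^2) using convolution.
Ascending coefficients: a = [2, 1, 3], b = [1, -2, 4]. c[0] = 2×1 = 2; c[1] = 2×-2 + 1×1 = -3; c[2] = 2×4 + 1×-2 + 3×1 = 9; c[3] = 1×4 + 3×-2 = -2; c[4] = 3×4 = 12. Result coefficients: [2, -3, 9, -2, 12] → 2 - 3z + 9z^2 - 2z^3 + 12z^4

2 - 3z + 9z^2 - 2z^3 + 12z^4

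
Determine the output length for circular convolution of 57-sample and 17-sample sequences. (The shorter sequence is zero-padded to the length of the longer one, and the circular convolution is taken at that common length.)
Circular convolution (zero-padding the shorter input) has length max(m, n) = max(57, 17) = 57

57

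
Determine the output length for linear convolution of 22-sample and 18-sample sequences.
Linear/full convolution length: m + n - 1 = 22 + 18 - 1 = 39

39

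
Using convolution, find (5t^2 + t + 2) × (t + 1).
Ascending coefficients: a = [2, 1, 5], b = [1, 1]. c[0] = 2×1 = 2; c[1] = 2×1 + 1×1 = 3; c[2] = 1×1 + 5×1 = 6; c[3] = 5×1 = 5. Result coefficients: [2, 3, 6, 5] → 5t^3 + 6t^2 + 3t + 2

5t^3 + 6t^2 + 3t + 2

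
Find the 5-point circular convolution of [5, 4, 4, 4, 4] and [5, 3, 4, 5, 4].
Use y[k] = Σ_j s[j]·t[(k-j) mod 5]. y[0] = 5×5 + 4×4 + 4×5 + 4×4 + 4×3 = 89; y[1] = 5×3 + 4×5 + 4×4 + 4×5 + 4×4 = 87; y[2] = 5×4 + 4×3 + 4×5 + 4×4 + 4×5 = 88; y[3] = 5×5 + 4×4 + 4×3 + 4×5 + 4×4 = 89; y[4] = 5×4 + 4×5 + 4×4 + 4×3 + 4×5 = 88. Result: [89, 87, 88, 89, 88]

[89, 87, 88, 89, 88]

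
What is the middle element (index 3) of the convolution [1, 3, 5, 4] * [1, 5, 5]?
Use y[k] = Σ_i a[i]·b[k-i] at k=3. y[3] = 3×5 + 5×5 + 4×1 = 44

44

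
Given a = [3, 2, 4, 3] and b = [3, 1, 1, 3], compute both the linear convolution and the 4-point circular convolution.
Linear: y_lin[0] = 3×3 = 9; y_lin[1] = 3×1 + 2×3 = 9; y_lin[2] = 3×1 + 2×1 + 4×3 = 17; y_lin[3] = 3×3 + 2×1 + 4×1 + 3×3 = 24; y_lin[4] = 2×3 + 4×1 + 3×1 = 13; y_lin[5] = 4×3 + 3×1 = 15; y_lin[6] = 3×3 = 9 → [9, 9, 17, 24, 13, 15, 9]. Circular (length 4): y[0] = 3×3 + 2×3 + 4×1 + 3×1 = 22; y[1] = 3×1 + 2×3 + 4×3 + 3×1 = 24; y[2] = 3×1 + 2×1 + 4×3 + 3×3 = 26; y[3] = 3×3 + 2×1 + 4×1 + 3×3 = 24 → [22, 24, 26, 24]

Linear: [9, 9, 17, 24, 13, 15, 9], Circular: [22, 24, 26, 24]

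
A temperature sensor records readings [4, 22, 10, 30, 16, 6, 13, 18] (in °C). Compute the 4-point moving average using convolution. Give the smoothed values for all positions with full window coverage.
4-point moving average kernel = [1, 1, 1, 1]. Apply in 'valid' mode (full window coverage): avg[0] = (4 + 22 + 10 + 30) / 4 = 16.5; avg[1] = (22 + 10 + 30 + 16) / 4 = 19.5; avg[2] = (10 + 30 + 16 + 6) / 4 = 15.5; avg[3] = (30 + 16 + 6 + 13) / 4 = 16.25; avg[4] = (16 + 6 + 13 + 18) / 4 = 13.25. Smoothed values: [16.5, 19.5, 15.5, 16.25, 13.25]

[16.5, 19.5, 15.5, 16.25, 13.25]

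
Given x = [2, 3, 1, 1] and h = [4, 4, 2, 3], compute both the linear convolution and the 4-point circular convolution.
Linear: y_lin[0] = 2×4 = 8; y_lin[1] = 2×4 + 3×4 = 20; y_lin[2] = 2×2 + 3×4 + 1×4 = 20; y_lin[3] = 2×3 + 3×2 + 1×4 + 1×4 = 20; y_lin[4] = 3×3 + 1×2 + 1×4 = 15; y_lin[5] = 1×3 + 1×2 = 5; y_lin[6] = 1×3 = 3 → [8, 20, 20, 20, 15, 5, 3]. Circular (length 4): y[0] = 2×4 + 3×3 + 1×2 + 1×4 = 23; y[1] = 2×4 + 3×4 + 1×3 + 1×2 = 25; y[2] = 2×2 + 3×4 + 1×4 + 1×3 = 23; y[3] = 2×3 + 3×2 + 1×4 + 1×4 = 20 → [23, 25, 23, 20]

Linear: [8, 20, 20, 20, 15, 5, 3], Circular: [23, 25, 23, 20]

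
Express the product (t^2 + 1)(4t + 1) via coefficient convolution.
Ascending coefficients: a = [1, 0, 1], b = [1, 4]. c[0] = 1×1 = 1; c[1] = 1×4 + 0×1 = 4; c[2] = 0×4 + 1×1 = 1; c[3] = 1×4 = 4. Result coefficients: [1, 4, 1, 4] → 4t^3 + t^2 + 4t + 1

4t^3 + t^2 + 4t + 1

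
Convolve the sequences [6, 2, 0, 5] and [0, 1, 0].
y[0] = 6×0 = 0; y[1] = 6×1 + 2×0 = 6; y[2] = 6×0 + 2×1 + 0×0 = 2; y[3] = 2×0 + 0×1 + 5×0 = 0; y[4] = 0×0 + 5×1 = 5; y[5] = 5×0 = 0

[0, 6, 2, 0, 5, 0]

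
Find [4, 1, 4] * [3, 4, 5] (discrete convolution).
y[0] = 4×3 = 12; y[1] = 4×4 + 1×3 = 19; y[2] = 4×5 + 1×4 + 4×3 = 36; y[3] = 1×5 + 4×4 = 21; y[4] = 4×5 = 20

[12, 19, 36, 21, 20]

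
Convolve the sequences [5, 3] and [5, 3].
y[0] = 5×5 = 25; y[1] = 5×3 + 3×5 = 30; y[2] = 3×3 = 9

[25, 30, 9]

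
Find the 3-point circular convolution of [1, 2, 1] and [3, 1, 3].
Use y[k] = Σ_j f[j]·g[(k-j) mod 3]. y[0] = 1×3 + 2×3 + 1×1 = 10; y[1] = 1×1 + 2×3 + 1×3 = 10; y[2] = 1×3 + 2×1 + 1×3 = 8. Result: [10, 10, 8]

[10, 10, 8]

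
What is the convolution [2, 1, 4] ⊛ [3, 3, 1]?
y[0] = 2×3 = 6; y[1] = 2×3 + 1×3 = 9; y[2] = 2×1 + 1×3 + 4×3 = 17; y[3] = 1×1 + 4×3 = 13; y[4] = 4×1 = 4

[6, 9, 17, 13, 4]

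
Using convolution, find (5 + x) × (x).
Ascending coefficients: a = [5, 1], b = [0, 1]. c[0] = 5×0 = 0; c[1] = 5×1 + 1×0 = 5; c[2] = 1×1 = 1. Result coefficients: [0, 5, 1] → 5x + x^2

5x + x^2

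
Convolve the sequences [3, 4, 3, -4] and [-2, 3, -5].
y[0] = 3×-2 = -6; y[1] = 3×3 + 4×-2 = 1; y[2] = 3×-5 + 4×3 + 3×-2 = -9; y[3] = 4×-5 + 3×3 + -4×-2 = -3; y[4] = 3×-5 + -4×3 = -27; y[5] = -4×-5 = 20

[-6, 1, -9, -3, -27, 20]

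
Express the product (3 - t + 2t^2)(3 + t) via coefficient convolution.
Ascending coefficients: a = [3, -1, 2], b = [3, 1]. c[0] = 3×3 = 9; c[1] = 3×1 + -1×3 = 0; c[2] = -1×1 + 2×3 = 5; c[3] = 2×1 = 2. Result coefficients: [9, 0, 5, 2] → 9 + 5t^2 + 2t^3

9 + 5t^2 + 2t^3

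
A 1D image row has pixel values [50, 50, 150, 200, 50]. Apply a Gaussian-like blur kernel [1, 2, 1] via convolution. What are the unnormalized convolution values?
Convolve image row [50, 50, 150, 200, 50] with kernel [1, 2, 1]: y[0] = 50×1 = 50; y[1] = 50×2 + 50×1 = 150; y[2] = 50×1 + 50×2 + 150×1 = 300; y[3] = 50×1 + 150×2 + 200×1 = 550; y[4] = 150×1 + 200×2 + 50×1 = 600; y[5] = 200×1 + 50×2 = 300; y[6] = 50×1 = 50 → [50, 150, 300, 550, 600, 300, 50]. Normalization factor = sum(kernel) = 4.

[50, 150, 300, 550, 600, 300, 50]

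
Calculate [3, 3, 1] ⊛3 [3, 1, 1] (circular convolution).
Use y[k] = Σ_j s[j]·t[(k-j) mod 3]. y[0] = 3×3 + 3×1 + 1×1 = 13; y[1] = 3×1 + 3×3 + 1×1 = 13; y[2] = 3×1 + 3×1 + 1×3 = 9. Result: [13, 13, 9]

[13, 13, 9]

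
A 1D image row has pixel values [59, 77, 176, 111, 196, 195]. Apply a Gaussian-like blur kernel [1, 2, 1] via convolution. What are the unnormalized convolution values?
Convolve image row [59, 77, 176, 111, 196, 195] with kernel [1, 2, 1]: y[0] = 59×1 = 59; y[1] = 59×2 + 77×1 = 195; y[2] = 59×1 + 77×2 + 176×1 = 389; y[3] = 77×1 + 176×2 + 111×1 = 540; y[4] = 176×1 + 111×2 + 196×1 = 594; y[5] = 111×1 + 196×2 + 195×1 = 698; y[6] = 196×1 + 195×2 = 586; y[7] = 195×1 = 195 → [59, 195, 389, 540, 594, 698, 586, 195]. Normalization factor = sum(kernel) = 4.

[59, 195, 389, 540, 594, 698, 586, 195]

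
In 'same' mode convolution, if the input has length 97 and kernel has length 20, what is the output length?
'Same' mode returns an output with the same length as the input: 97

97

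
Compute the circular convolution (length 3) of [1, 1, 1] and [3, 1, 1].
Use y[k] = Σ_j s[j]·t[(k-j) mod 3]. y[0] = 1×3 + 1×1 + 1×1 = 5; y[1] = 1×1 + 1×3 + 1×1 = 5; y[2] = 1×1 + 1×1 + 1×3 = 5. Result: [5, 5, 5]

[5, 5, 5]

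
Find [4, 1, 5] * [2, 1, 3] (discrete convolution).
y[0] = 4×2 = 8; y[1] = 4×1 + 1×2 = 6; y[2] = 4×3 + 1×1 + 5×2 = 23; y[3] = 1×3 + 5×1 = 8; y[4] = 5×3 = 15

[8, 6, 23, 8, 15]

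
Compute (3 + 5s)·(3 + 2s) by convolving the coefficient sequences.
Ascending coefficients: a = [3, 5], b = [3, 2]. c[0] = 3×3 = 9; c[1] = 3×2 + 5×3 = 21; c[2] = 5×2 = 10. Result coefficients: [9, 21, 10] → 9 + 21s + 10s^2

9 + 21s + 10s^2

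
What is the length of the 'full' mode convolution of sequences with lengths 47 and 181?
Linear/full convolution length: m + n - 1 = 47 + 181 - 1 = 227

227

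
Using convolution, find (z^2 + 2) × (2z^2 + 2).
Ascending coefficients: a = [2, 0, 1], b = [2, 0, 2]. c[0] = 2×2 = 4; c[1] = 2×0 + 0×2 = 0; c[2] = 2×2 + 0×0 + 1×2 = 6; c[3] = 0×2 + 1×0 = 0; c[4] = 1×2 = 2. Result coefficients: [4, 0, 6, 0, 2] → 2z^4 + 6z^2 + 4

2z^4 + 6z^2 + 4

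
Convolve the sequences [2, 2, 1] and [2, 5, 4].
y[0] = 2×2 = 4; y[1] = 2×5 + 2×2 = 14; y[2] = 2×4 + 2×5 + 1×2 = 20; y[3] = 2×4 + 1×5 = 13; y[4] = 1×4 = 4

[4, 14, 20, 13, 4]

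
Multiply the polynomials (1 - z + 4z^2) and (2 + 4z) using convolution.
Ascending coefficients: a = [1, -1, 4], b = [2, 4]. c[0] = 1×2 = 2; c[1] = 1×4 + -1×2 = 2; c[2] = -1×4 + 4×2 = 4; c[3] = 4×4 = 16. Result coefficients: [2, 2, 4, 16] → 2 + 2z + 4z^2 + 16z^3

2 + 2z + 4z^2 + 16z^3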